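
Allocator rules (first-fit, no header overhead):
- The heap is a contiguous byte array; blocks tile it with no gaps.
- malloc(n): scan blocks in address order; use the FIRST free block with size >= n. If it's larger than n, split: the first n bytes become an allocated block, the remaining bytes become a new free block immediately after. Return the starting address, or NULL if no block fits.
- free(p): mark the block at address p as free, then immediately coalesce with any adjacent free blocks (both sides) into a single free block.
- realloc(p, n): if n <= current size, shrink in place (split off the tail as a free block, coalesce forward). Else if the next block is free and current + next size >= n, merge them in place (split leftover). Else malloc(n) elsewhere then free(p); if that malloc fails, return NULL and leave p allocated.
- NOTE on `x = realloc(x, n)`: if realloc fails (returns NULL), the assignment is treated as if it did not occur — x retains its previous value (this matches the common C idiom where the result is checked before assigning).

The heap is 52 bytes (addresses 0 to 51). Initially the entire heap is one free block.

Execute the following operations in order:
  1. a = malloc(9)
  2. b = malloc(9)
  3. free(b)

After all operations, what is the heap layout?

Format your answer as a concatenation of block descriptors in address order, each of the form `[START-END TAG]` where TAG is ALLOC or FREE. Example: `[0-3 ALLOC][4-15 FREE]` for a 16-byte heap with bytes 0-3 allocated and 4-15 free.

Answer: [0-8 ALLOC][9-51 FREE]

Derivation:
Op 1: a = malloc(9) -> a = 0; heap: [0-8 ALLOC][9-51 FREE]
Op 2: b = malloc(9) -> b = 9; heap: [0-8 ALLOC][9-17 ALLOC][18-51 FREE]
Op 3: free(b) -> (freed b); heap: [0-8 ALLOC][9-51 FREE]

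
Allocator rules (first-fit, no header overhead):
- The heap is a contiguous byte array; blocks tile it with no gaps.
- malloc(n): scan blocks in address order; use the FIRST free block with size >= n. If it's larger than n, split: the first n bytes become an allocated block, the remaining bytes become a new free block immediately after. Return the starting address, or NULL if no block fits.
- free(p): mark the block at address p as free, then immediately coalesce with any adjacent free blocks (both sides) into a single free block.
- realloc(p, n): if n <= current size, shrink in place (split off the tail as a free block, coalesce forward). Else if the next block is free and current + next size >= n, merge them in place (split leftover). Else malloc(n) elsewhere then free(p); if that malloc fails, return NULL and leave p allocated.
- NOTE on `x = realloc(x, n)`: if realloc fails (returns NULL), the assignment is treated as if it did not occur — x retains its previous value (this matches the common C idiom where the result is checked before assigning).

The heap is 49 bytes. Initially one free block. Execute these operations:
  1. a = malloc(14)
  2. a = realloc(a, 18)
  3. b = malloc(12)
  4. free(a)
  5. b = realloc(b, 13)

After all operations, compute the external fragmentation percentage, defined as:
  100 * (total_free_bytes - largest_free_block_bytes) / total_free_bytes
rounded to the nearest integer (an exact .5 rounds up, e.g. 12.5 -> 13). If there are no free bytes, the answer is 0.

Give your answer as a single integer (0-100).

Answer: 50

Derivation:
Op 1: a = malloc(14) -> a = 0; heap: [0-13 ALLOC][14-48 FREE]
Op 2: a = realloc(a, 18) -> a = 0; heap: [0-17 ALLOC][18-48 FREE]
Op 3: b = malloc(12) -> b = 18; heap: [0-17 ALLOC][18-29 ALLOC][30-48 FREE]
Op 4: free(a) -> (freed a); heap: [0-17 FREE][18-29 ALLOC][30-48 FREE]
Op 5: b = realloc(b, 13) -> b = 18; heap: [0-17 FREE][18-30 ALLOC][31-48 FREE]
Free blocks: [18 18] total_free=36 largest=18 -> 100*(36-18)/36 = 1800/36 = 50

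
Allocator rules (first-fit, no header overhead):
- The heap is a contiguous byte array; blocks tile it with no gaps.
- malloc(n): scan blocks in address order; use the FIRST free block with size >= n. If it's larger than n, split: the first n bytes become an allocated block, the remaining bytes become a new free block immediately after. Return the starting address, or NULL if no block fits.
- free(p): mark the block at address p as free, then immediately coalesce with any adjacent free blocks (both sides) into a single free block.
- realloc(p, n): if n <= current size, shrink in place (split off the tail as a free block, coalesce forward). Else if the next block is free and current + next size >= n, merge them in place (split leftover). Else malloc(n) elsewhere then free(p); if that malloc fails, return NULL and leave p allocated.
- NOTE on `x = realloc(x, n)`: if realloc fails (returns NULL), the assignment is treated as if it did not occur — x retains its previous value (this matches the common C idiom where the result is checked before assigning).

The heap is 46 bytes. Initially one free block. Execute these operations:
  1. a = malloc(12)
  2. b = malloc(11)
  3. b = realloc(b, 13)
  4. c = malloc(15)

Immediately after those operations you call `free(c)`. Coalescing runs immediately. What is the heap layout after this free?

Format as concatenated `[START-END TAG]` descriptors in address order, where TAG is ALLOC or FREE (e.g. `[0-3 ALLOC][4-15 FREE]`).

Answer: [0-11 ALLOC][12-24 ALLOC][25-45 FREE]

Derivation:
Op 1: a = malloc(12) -> a = 0; heap: [0-11 ALLOC][12-45 FREE]
Op 2: b = malloc(11) -> b = 12; heap: [0-11 ALLOC][12-22 ALLOC][23-45 FREE]
Op 3: b = realloc(b, 13) -> b = 12; heap: [0-11 ALLOC][12-24 ALLOC][25-45 FREE]
Op 4: c = malloc(15) -> c = 25; heap: [0-11 ALLOC][12-24 ALLOC][25-39 ALLOC][40-45 FREE]
free(c): c = 25 -> block [25-39 ALLOC]; mark free, coalesce with adjacent free neighbors -> [0-11 ALLOC][12-24 ALLOC][25-45 FREE]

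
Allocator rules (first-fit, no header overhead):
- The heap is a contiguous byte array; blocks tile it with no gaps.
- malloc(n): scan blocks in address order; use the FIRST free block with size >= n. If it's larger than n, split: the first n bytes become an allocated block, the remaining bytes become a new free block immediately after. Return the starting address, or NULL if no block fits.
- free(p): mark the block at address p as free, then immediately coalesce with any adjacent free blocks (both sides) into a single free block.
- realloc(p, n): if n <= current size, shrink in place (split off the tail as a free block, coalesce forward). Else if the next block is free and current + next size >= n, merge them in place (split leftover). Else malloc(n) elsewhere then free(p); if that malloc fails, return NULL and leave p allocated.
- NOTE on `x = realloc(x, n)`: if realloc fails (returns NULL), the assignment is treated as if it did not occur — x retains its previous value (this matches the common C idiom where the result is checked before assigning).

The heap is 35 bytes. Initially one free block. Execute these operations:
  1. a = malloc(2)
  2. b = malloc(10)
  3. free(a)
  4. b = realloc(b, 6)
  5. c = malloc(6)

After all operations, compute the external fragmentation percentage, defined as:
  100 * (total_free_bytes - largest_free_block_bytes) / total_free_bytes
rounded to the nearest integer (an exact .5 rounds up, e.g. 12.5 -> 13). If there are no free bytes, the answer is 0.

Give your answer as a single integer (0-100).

Op 1: a = malloc(2) -> a = 0; heap: [0-1 ALLOC][2-34 FREE]
Op 2: b = malloc(10) -> b = 2; heap: [0-1 ALLOC][2-11 ALLOC][12-34 FREE]
Op 3: free(a) -> (freed a); heap: [0-1 FREE][2-11 ALLOC][12-34 FREE]
Op 4: b = realloc(b, 6) -> b = 2; heap: [0-1 FREE][2-7 ALLOC][8-34 FREE]
Op 5: c = malloc(6) -> c = 8; heap: [0-1 FREE][2-7 ALLOC][8-13 ALLOC][14-34 FREE]
Free blocks: [2 21] total_free=23 largest=21 -> 100*(23-21)/23 = 200/23 ≈ 8.696 -> rounds to 9

Answer: 9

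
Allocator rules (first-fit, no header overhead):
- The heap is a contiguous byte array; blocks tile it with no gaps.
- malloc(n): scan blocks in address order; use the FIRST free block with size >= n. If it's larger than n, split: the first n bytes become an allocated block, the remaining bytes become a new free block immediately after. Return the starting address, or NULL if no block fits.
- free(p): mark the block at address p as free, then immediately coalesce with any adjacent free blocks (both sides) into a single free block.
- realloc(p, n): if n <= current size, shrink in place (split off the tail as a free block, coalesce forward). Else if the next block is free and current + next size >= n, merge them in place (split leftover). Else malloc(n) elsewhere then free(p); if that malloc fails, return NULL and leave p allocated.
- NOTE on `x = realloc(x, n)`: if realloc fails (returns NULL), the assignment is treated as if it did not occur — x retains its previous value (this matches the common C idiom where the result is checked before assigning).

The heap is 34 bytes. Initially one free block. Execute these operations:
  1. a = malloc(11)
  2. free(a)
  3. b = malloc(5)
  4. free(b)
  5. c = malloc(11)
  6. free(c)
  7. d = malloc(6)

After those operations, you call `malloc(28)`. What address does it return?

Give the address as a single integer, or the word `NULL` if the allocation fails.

Answer: 6

Derivation:
Op 1: a = malloc(11) -> a = 0; heap: [0-10 ALLOC][11-33 FREE]
Op 2: free(a) -> (freed a); heap: [0-33 FREE]
Op 3: b = malloc(5) -> b = 0; heap: [0-4 ALLOC][5-33 FREE]
Op 4: free(b) -> (freed b); heap: [0-33 FREE]
Op 5: c = malloc(11) -> c = 0; heap: [0-10 ALLOC][11-33 FREE]
Op 6: free(c) -> (freed c); heap: [0-33 FREE]
Op 7: d = malloc(6) -> d = 0; heap: [0-5 ALLOC][6-33 FREE]
malloc(28): first-fit scan over [0-5 ALLOC][6-33 FREE] -> 6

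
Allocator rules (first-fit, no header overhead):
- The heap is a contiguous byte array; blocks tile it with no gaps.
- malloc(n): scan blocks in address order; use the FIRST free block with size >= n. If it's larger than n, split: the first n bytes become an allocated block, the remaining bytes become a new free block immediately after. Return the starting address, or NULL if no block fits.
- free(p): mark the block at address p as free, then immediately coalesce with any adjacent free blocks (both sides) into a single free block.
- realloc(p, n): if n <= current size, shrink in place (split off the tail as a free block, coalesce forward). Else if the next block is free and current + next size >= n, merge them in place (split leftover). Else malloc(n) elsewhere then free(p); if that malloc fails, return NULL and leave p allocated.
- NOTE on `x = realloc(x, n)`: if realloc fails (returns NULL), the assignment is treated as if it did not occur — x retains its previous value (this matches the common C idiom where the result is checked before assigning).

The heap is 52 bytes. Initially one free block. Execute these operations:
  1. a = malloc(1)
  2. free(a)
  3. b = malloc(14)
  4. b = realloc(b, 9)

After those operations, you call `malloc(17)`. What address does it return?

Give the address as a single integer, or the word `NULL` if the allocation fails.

Answer: 9

Derivation:
Op 1: a = malloc(1) -> a = 0; heap: [0-0 ALLOC][1-51 FREE]
Op 2: free(a) -> (freed a); heap: [0-51 FREE]
Op 3: b = malloc(14) -> b = 0; heap: [0-13 ALLOC][14-51 FREE]
Op 4: b = realloc(b, 9) -> b = 0; heap: [0-8 ALLOC][9-51 FREE]
malloc(17): first-fit scan over [0-8 ALLOC][9-51 FREE] -> 9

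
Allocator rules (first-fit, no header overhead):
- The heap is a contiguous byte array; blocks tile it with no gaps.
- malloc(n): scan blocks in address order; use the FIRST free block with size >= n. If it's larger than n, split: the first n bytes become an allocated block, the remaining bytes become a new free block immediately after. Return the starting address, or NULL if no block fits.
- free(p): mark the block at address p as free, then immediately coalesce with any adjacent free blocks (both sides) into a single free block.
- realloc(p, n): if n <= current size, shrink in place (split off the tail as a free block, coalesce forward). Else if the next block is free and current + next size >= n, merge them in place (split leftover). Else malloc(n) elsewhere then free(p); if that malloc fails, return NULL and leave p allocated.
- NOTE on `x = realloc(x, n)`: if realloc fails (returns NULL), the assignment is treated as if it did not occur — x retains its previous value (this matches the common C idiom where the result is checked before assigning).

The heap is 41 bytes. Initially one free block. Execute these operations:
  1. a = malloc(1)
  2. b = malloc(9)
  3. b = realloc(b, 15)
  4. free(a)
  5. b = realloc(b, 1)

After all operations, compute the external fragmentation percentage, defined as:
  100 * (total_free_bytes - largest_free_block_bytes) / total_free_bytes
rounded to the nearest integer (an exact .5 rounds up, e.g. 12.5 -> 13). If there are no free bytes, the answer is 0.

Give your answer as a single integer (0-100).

Op 1: a = malloc(1) -> a = 0; heap: [0-0 ALLOC][1-40 FREE]
Op 2: b = malloc(9) -> b = 1; heap: [0-0 ALLOC][1-9 ALLOC][10-40 FREE]
Op 3: b = realloc(b, 15) -> b = 1; heap: [0-0 ALLOC][1-15 ALLOC][16-40 FREE]
Op 4: free(a) -> (freed a); heap: [0-0 FREE][1-15 ALLOC][16-40 FREE]
Op 5: b = realloc(b, 1) -> b = 1; heap: [0-0 FREE][1-1 ALLOC][2-40 FREE]
Free blocks: [1 39] total_free=40 largest=39 -> 100*(40-39)/40 = 100/40 = 2.5 -> rounds to 3

Answer: 3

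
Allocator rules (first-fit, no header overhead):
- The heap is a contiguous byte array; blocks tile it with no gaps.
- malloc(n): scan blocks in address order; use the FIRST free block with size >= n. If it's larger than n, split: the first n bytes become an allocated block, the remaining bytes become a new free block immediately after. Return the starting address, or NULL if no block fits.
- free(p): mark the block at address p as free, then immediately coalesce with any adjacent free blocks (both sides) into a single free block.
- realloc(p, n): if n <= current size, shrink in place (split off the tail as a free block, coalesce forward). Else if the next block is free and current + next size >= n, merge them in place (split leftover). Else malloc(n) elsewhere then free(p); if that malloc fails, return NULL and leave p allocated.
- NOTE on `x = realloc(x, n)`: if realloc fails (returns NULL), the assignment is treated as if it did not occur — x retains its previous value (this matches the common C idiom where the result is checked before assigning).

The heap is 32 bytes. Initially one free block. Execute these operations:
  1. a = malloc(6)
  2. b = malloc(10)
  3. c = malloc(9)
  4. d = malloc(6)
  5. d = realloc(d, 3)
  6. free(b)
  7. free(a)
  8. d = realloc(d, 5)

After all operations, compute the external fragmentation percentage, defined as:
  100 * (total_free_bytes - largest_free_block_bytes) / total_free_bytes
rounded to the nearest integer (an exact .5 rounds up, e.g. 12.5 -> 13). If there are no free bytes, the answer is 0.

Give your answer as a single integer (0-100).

Answer: 11

Derivation:
Op 1: a = malloc(6) -> a = 0; heap: [0-5 ALLOC][6-31 FREE]
Op 2: b = malloc(10) -> b = 6; heap: [0-5 ALLOC][6-15 ALLOC][16-31 FREE]
Op 3: c = malloc(9) -> c = 16; heap: [0-5 ALLOC][6-15 ALLOC][16-24 ALLOC][25-31 FREE]
Op 4: d = malloc(6) -> d = 25; heap: [0-5 ALLOC][6-15 ALLOC][16-24 ALLOC][25-30 ALLOC][31-31 FREE]
Op 5: d = realloc(d, 3) -> d = 25; heap: [0-5 ALLOC][6-15 ALLOC][16-24 ALLOC][25-27 ALLOC][28-31 FREE]
Op 6: free(b) -> (freed b); heap: [0-5 ALLOC][6-15 FREE][16-24 ALLOC][25-27 ALLOC][28-31 FREE]
Op 7: free(a) -> (freed a); heap: [0-15 FREE][16-24 ALLOC][25-27 ALLOC][28-31 FREE]
Op 8: d = realloc(d, 5) -> d = 25; heap: [0-15 FREE][16-24 ALLOC][25-29 ALLOC][30-31 FREE]
Free blocks: [16 2] total_free=18 largest=16 -> 100*(18-16)/18 = 200/18 ≈ 11.111 -> rounds to 11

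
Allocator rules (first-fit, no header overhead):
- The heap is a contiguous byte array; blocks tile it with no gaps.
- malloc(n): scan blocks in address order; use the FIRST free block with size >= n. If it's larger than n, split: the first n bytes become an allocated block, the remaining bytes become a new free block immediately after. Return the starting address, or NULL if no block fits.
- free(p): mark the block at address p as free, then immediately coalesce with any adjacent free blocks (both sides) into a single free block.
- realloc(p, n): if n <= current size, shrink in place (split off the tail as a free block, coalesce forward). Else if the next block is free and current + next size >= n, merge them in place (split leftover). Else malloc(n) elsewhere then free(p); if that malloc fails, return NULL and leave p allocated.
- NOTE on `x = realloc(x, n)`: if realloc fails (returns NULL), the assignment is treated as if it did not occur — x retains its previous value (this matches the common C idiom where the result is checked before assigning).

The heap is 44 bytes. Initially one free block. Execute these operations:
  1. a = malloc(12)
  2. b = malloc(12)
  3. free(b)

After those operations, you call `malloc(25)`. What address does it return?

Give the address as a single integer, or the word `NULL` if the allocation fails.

Op 1: a = malloc(12) -> a = 0; heap: [0-11 ALLOC][12-43 FREE]
Op 2: b = malloc(12) -> b = 12; heap: [0-11 ALLOC][12-23 ALLOC][24-43 FREE]
Op 3: free(b) -> (freed b); heap: [0-11 ALLOC][12-43 FREE]
malloc(25): first-fit scan over [0-11 ALLOC][12-43 FREE] -> 12

Answer: 12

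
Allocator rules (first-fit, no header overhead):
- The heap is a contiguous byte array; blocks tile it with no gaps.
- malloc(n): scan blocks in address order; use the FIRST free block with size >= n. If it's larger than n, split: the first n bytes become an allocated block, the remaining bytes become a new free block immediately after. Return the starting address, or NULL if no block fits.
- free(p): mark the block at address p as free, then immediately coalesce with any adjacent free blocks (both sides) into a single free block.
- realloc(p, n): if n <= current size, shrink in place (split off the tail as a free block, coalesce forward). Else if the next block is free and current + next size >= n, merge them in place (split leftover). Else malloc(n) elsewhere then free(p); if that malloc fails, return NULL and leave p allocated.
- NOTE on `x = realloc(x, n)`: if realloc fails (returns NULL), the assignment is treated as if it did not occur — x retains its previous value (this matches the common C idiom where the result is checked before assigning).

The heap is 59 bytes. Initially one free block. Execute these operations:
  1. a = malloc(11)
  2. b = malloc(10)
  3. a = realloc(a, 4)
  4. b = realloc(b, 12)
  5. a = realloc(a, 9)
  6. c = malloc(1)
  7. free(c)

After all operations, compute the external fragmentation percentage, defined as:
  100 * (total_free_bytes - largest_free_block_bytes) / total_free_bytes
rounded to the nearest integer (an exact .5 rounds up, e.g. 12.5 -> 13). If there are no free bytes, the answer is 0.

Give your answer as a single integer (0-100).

Answer: 5

Derivation:
Op 1: a = malloc(11) -> a = 0; heap: [0-10 ALLOC][11-58 FREE]
Op 2: b = malloc(10) -> b = 11; heap: [0-10 ALLOC][11-20 ALLOC][21-58 FREE]
Op 3: a = realloc(a, 4) -> a = 0; heap: [0-3 ALLOC][4-10 FREE][11-20 ALLOC][21-58 FREE]
Op 4: b = realloc(b, 12) -> b = 11; heap: [0-3 ALLOC][4-10 FREE][11-22 ALLOC][23-58 FREE]
Op 5: a = realloc(a, 9) -> a = 0; heap: [0-8 ALLOC][9-10 FREE][11-22 ALLOC][23-58 FREE]
Op 6: c = malloc(1) -> c = 9; heap: [0-8 ALLOC][9-9 ALLOC][10-10 FREE][11-22 ALLOC][23-58 FREE]
Op 7: free(c) -> (freed c); heap: [0-8 ALLOC][9-10 FREE][11-22 ALLOC][23-58 FREE]
Free blocks: [2 36] total_free=38 largest=36 -> 100*(38-36)/38 = 200/38 ≈ 5.263 -> rounds to 5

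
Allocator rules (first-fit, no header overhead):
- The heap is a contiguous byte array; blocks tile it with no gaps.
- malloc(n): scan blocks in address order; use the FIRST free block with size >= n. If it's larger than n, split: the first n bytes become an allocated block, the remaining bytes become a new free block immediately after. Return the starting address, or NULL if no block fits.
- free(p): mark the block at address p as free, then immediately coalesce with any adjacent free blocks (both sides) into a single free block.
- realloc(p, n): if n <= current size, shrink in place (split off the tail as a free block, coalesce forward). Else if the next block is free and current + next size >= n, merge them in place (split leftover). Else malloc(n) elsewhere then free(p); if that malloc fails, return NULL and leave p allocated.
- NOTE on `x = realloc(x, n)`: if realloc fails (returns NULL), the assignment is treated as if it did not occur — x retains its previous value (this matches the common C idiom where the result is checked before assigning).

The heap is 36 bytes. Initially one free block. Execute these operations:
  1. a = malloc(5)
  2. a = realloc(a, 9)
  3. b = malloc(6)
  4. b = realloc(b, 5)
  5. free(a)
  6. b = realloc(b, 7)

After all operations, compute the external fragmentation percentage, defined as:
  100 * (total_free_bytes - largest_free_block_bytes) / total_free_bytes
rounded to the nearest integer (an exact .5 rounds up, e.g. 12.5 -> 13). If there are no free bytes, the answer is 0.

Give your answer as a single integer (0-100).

Op 1: a = malloc(5) -> a = 0; heap: [0-4 ALLOC][5-35 FREE]
Op 2: a = realloc(a, 9) -> a = 0; heap: [0-8 ALLOC][9-35 FREE]
Op 3: b = malloc(6) -> b = 9; heap: [0-8 ALLOC][9-14 ALLOC][15-35 FREE]
Op 4: b = realloc(b, 5) -> b = 9; heap: [0-8 ALLOC][9-13 ALLOC][14-35 FREE]
Op 5: free(a) -> (freed a); heap: [0-8 FREE][9-13 ALLOC][14-35 FREE]
Op 6: b = realloc(b, 7) -> b = 9; heap: [0-8 FREE][9-15 ALLOC][16-35 FREE]
Free blocks: [9 20] total_free=29 largest=20 -> 100*(29-20)/29 = 900/29 ≈ 31.034 -> rounds to 31

Answer: 31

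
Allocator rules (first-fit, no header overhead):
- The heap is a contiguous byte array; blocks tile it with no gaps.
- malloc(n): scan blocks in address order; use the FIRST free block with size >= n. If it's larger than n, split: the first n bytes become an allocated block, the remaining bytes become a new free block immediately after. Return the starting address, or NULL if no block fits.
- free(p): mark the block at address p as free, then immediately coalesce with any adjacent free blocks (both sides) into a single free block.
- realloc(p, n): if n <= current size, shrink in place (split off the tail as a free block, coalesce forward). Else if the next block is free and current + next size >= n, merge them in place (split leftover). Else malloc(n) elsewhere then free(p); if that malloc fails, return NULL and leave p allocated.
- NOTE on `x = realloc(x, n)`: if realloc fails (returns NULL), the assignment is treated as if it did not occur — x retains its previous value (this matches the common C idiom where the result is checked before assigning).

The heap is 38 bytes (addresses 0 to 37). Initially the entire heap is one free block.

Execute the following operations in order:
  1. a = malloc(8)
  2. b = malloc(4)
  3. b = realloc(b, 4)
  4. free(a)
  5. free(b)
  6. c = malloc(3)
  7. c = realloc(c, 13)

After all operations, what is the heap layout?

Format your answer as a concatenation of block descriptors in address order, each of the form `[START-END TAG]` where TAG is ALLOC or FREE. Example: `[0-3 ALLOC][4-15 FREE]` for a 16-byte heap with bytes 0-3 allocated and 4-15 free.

Op 1: a = malloc(8) -> a = 0; heap: [0-7 ALLOC][8-37 FREE]
Op 2: b = malloc(4) -> b = 8; heap: [0-7 ALLOC][8-11 ALLOC][12-37 FREE]
Op 3: b = realloc(b, 4) -> b = 8; heap: [0-7 ALLOC][8-11 ALLOC][12-37 FREE]
Op 4: free(a) -> (freed a); heap: [0-7 FREE][8-11 ALLOC][12-37 FREE]
Op 5: free(b) -> (freed b); heap: [0-37 FREE]
Op 6: c = malloc(3) -> c = 0; heap: [0-2 ALLOC][3-37 FREE]
Op 7: c = realloc(c, 13) -> c = 0; heap: [0-12 ALLOC][13-37 FREE]

Answer: [0-12 ALLOC][13-37 FREE]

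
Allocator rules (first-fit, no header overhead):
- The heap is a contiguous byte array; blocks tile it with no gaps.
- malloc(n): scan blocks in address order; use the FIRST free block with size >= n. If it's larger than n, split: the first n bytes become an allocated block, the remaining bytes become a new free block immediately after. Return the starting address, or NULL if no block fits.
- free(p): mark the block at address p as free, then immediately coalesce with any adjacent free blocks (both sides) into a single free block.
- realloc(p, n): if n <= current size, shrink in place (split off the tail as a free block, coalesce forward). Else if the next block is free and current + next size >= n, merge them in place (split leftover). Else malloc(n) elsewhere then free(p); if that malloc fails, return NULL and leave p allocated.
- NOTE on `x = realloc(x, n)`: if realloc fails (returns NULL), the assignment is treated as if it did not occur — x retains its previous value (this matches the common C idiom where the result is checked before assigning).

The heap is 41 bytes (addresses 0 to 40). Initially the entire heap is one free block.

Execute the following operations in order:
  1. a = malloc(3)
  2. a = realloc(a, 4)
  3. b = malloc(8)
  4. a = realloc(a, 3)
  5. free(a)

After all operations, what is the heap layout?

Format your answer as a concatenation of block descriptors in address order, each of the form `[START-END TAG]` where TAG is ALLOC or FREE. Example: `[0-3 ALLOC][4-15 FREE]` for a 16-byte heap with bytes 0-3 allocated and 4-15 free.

Op 1: a = malloc(3) -> a = 0; heap: [0-2 ALLOC][3-40 FREE]
Op 2: a = realloc(a, 4) -> a = 0; heap: [0-3 ALLOC][4-40 FREE]
Op 3: b = malloc(8) -> b = 4; heap: [0-3 ALLOC][4-11 ALLOC][12-40 FREE]
Op 4: a = realloc(a, 3) -> a = 0; heap: [0-2 ALLOC][3-3 FREE][4-11 ALLOC][12-40 FREE]
Op 5: free(a) -> (freed a); heap: [0-3 FREE][4-11 ALLOC][12-40 FREE]

Answer: [0-3 FREE][4-11 ALLOC][12-40 FREE]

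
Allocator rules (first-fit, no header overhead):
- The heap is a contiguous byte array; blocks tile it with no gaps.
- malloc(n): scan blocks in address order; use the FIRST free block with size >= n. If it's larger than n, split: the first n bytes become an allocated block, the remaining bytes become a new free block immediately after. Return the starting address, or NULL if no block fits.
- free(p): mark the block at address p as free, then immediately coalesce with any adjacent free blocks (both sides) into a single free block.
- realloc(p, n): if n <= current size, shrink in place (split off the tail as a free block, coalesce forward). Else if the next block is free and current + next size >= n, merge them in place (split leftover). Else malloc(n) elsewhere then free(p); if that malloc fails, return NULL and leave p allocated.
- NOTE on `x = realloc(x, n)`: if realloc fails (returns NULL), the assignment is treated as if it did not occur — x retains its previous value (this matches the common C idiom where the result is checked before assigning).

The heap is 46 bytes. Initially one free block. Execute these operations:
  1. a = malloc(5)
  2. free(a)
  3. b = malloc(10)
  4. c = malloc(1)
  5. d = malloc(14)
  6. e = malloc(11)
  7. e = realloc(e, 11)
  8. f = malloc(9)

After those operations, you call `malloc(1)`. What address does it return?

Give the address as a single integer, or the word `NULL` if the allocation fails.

Op 1: a = malloc(5) -> a = 0; heap: [0-4 ALLOC][5-45 FREE]
Op 2: free(a) -> (freed a); heap: [0-45 FREE]
Op 3: b = malloc(10) -> b = 0; heap: [0-9 ALLOC][10-45 FREE]
Op 4: c = malloc(1) -> c = 10; heap: [0-9 ALLOC][10-10 ALLOC][11-45 FREE]
Op 5: d = malloc(14) -> d = 11; heap: [0-9 ALLOC][10-10 ALLOC][11-24 ALLOC][25-45 FREE]
Op 6: e = malloc(11) -> e = 25; heap: [0-9 ALLOC][10-10 ALLOC][11-24 ALLOC][25-35 ALLOC][36-45 FREE]
Op 7: e = realloc(e, 11) -> e = 25; heap: [0-9 ALLOC][10-10 ALLOC][11-24 ALLOC][25-35 ALLOC][36-45 FREE]
Op 8: f = malloc(9) -> f = 36; heap: [0-9 ALLOC][10-10 ALLOC][11-24 ALLOC][25-35 ALLOC][36-44 ALLOC][45-45 FREE]
malloc(1): first-fit scan over [0-9 ALLOC][10-10 ALLOC][11-24 ALLOC][25-35 ALLOC][36-44 ALLOC][45-45 FREE] -> 45

Answer: 45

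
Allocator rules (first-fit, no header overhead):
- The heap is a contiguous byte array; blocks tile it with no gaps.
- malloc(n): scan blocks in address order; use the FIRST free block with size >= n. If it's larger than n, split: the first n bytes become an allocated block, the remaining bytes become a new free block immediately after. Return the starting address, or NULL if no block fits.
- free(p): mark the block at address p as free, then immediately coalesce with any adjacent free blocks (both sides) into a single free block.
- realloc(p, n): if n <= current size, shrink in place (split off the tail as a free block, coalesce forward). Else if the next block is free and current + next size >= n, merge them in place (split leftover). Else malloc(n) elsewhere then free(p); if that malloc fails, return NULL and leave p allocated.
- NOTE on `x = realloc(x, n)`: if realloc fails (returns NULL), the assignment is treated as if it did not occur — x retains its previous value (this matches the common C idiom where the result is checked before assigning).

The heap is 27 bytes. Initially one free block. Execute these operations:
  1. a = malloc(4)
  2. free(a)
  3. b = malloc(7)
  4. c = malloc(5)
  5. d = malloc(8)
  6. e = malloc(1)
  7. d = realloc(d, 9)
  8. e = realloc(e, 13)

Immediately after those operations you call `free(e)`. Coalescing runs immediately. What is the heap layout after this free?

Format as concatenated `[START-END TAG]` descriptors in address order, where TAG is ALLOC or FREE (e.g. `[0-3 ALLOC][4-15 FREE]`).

Answer: [0-6 ALLOC][7-11 ALLOC][12-19 ALLOC][20-26 FREE]

Derivation:
Op 1: a = malloc(4) -> a = 0; heap: [0-3 ALLOC][4-26 FREE]
Op 2: free(a) -> (freed a); heap: [0-26 FREE]
Op 3: b = malloc(7) -> b = 0; heap: [0-6 ALLOC][7-26 FREE]
Op 4: c = malloc(5) -> c = 7; heap: [0-6 ALLOC][7-11 ALLOC][12-26 FREE]
Op 5: d = malloc(8) -> d = 12; heap: [0-6 ALLOC][7-11 ALLOC][12-19 ALLOC][20-26 FREE]
Op 6: e = malloc(1) -> e = 20; heap: [0-6 ALLOC][7-11 ALLOC][12-19 ALLOC][20-20 ALLOC][21-26 FREE]
Op 7: d = realloc(d, 9) -> NULL (d unchanged); heap: [0-6 ALLOC][7-11 ALLOC][12-19 ALLOC][20-20 ALLOC][21-26 FREE]
Op 8: e = realloc(e, 13) -> NULL (e unchanged); heap: [0-6 ALLOC][7-11 ALLOC][12-19 ALLOC][20-20 ALLOC][21-26 FREE]
free(e): e = 20 -> block [20-20 ALLOC]; mark free, coalesce with adjacent free neighbors -> [0-6 ALLOC][7-11 ALLOC][12-19 ALLOC][20-26 FREE]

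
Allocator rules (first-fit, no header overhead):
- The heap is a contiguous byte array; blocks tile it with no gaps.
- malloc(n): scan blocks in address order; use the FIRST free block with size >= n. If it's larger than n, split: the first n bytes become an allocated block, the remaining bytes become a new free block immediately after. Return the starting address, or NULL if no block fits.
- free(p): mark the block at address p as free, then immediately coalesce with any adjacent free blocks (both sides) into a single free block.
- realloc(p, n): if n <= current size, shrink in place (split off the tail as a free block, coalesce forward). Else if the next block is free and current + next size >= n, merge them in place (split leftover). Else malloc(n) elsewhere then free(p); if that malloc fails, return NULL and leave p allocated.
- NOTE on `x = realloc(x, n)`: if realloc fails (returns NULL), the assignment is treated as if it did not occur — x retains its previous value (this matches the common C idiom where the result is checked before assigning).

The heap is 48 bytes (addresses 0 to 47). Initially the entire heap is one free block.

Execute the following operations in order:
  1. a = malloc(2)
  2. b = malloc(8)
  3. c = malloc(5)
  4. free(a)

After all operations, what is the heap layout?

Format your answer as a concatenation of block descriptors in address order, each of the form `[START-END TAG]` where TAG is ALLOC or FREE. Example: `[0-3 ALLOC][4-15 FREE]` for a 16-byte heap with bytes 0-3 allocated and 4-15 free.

Op 1: a = malloc(2) -> a = 0; heap: [0-1 ALLOC][2-47 FREE]
Op 2: b = malloc(8) -> b = 2; heap: [0-1 ALLOC][2-9 ALLOC][10-47 FREE]
Op 3: c = malloc(5) -> c = 10; heap: [0-1 ALLOC][2-9 ALLOC][10-14 ALLOC][15-47 FREE]
Op 4: free(a) -> (freed a); heap: [0-1 FREE][2-9 ALLOC][10-14 ALLOC][15-47 FREE]

Answer: [0-1 FREE][2-9 ALLOC][10-14 ALLOC][15-47 FREE]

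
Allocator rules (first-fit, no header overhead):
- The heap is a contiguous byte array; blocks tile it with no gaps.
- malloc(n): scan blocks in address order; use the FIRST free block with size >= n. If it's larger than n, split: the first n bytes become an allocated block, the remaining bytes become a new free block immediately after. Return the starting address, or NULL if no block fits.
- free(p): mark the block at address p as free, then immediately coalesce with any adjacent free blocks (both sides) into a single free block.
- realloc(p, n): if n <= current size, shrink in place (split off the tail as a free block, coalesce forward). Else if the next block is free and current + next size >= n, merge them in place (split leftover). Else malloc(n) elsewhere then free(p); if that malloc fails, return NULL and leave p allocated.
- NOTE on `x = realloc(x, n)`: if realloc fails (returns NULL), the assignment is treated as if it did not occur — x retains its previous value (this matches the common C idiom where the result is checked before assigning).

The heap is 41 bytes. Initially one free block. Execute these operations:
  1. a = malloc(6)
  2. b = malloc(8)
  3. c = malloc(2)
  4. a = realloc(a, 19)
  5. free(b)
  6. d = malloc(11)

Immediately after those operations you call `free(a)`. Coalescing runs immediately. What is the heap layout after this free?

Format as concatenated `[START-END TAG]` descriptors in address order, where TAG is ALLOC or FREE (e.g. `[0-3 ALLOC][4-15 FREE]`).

Op 1: a = malloc(6) -> a = 0; heap: [0-5 ALLOC][6-40 FREE]
Op 2: b = malloc(8) -> b = 6; heap: [0-5 ALLOC][6-13 ALLOC][14-40 FREE]
Op 3: c = malloc(2) -> c = 14; heap: [0-5 ALLOC][6-13 ALLOC][14-15 ALLOC][16-40 FREE]
Op 4: a = realloc(a, 19) -> a = 16; heap: [0-5 FREE][6-13 ALLOC][14-15 ALLOC][16-34 ALLOC][35-40 FREE]
Op 5: free(b) -> (freed b); heap: [0-13 FREE][14-15 ALLOC][16-34 ALLOC][35-40 FREE]
Op 6: d = malloc(11) -> d = 0; heap: [0-10 ALLOC][11-13 FREE][14-15 ALLOC][16-34 ALLOC][35-40 FREE]
free(a): a = 16 -> block [16-34 ALLOC]; mark free, coalesce with adjacent free neighbors -> [0-10 ALLOC][11-13 FREE][14-15 ALLOC][16-40 FREE]

Answer: [0-10 ALLOC][11-13 FREE][14-15 ALLOC][16-40 FREE]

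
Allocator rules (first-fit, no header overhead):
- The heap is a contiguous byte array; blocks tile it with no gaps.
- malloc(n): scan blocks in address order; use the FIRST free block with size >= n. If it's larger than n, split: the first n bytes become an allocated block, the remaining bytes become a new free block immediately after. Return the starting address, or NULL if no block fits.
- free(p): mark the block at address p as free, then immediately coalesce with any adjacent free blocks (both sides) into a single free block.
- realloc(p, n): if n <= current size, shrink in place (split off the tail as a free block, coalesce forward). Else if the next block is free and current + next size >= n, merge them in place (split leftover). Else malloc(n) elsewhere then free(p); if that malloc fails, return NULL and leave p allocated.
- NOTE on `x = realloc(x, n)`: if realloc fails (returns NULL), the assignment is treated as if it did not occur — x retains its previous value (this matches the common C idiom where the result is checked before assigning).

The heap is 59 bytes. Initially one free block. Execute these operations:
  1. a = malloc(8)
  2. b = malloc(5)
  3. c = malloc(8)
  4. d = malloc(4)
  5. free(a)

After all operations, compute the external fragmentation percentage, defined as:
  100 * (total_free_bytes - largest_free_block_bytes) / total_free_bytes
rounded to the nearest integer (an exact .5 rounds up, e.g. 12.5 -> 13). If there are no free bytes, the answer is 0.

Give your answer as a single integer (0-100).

Op 1: a = malloc(8) -> a = 0; heap: [0-7 ALLOC][8-58 FREE]
Op 2: b = malloc(5) -> b = 8; heap: [0-7 ALLOC][8-12 ALLOC][13-58 FREE]
Op 3: c = malloc(8) -> c = 13; heap: [0-7 ALLOC][8-12 ALLOC][13-20 ALLOC][21-58 FREE]
Op 4: d = malloc(4) -> d = 21; heap: [0-7 ALLOC][8-12 ALLOC][13-20 ALLOC][21-24 ALLOC][25-58 FREE]
Op 5: free(a) -> (freed a); heap: [0-7 FREE][8-12 ALLOC][13-20 ALLOC][21-24 ALLOC][25-58 FREE]
Free blocks: [8 34] total_free=42 largest=34 -> 100*(42-34)/42 = 800/42 ≈ 19.048 -> rounds to 19

Answer: 19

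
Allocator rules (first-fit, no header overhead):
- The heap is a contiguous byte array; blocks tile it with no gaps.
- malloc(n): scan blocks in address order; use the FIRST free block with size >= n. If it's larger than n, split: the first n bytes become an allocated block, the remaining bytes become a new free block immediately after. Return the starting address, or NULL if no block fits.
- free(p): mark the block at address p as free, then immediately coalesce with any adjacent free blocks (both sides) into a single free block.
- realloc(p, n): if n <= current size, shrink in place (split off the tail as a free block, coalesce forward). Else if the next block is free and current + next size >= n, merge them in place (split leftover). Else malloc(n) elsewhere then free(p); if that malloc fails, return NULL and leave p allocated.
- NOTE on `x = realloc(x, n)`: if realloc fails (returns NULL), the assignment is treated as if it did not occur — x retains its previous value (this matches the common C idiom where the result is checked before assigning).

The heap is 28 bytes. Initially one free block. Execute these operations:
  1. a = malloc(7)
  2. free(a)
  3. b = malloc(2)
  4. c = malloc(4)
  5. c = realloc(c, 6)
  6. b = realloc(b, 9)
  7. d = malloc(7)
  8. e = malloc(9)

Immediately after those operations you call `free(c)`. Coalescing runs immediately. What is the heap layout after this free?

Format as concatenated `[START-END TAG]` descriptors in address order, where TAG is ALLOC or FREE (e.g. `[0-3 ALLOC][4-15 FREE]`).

Op 1: a = malloc(7) -> a = 0; heap: [0-6 ALLOC][7-27 FREE]
Op 2: free(a) -> (freed a); heap: [0-27 FREE]
Op 3: b = malloc(2) -> b = 0; heap: [0-1 ALLOC][2-27 FREE]
Op 4: c = malloc(4) -> c = 2; heap: [0-1 ALLOC][2-5 ALLOC][6-27 FREE]
Op 5: c = realloc(c, 6) -> c = 2; heap: [0-1 ALLOC][2-7 ALLOC][8-27 FREE]
Op 6: b = realloc(b, 9) -> b = 8; heap: [0-1 FREE][2-7 ALLOC][8-16 ALLOC][17-27 FREE]
Op 7: d = malloc(7) -> d = 17; heap: [0-1 FREE][2-7 ALLOC][8-16 ALLOC][17-23 ALLOC][24-27 FREE]
Op 8: e = malloc(9) -> e = NULL; heap: [0-1 FREE][2-7 ALLOC][8-16 ALLOC][17-23 ALLOC][24-27 FREE]
free(c): c = 2 -> block [2-7 ALLOC]; mark free, coalesce with adjacent free neighbors -> [0-7 FREE][8-16 ALLOC][17-23 ALLOC][24-27 FREE]

Answer: [0-7 FREE][8-16 ALLOC][17-23 ALLOC][24-27 FREE]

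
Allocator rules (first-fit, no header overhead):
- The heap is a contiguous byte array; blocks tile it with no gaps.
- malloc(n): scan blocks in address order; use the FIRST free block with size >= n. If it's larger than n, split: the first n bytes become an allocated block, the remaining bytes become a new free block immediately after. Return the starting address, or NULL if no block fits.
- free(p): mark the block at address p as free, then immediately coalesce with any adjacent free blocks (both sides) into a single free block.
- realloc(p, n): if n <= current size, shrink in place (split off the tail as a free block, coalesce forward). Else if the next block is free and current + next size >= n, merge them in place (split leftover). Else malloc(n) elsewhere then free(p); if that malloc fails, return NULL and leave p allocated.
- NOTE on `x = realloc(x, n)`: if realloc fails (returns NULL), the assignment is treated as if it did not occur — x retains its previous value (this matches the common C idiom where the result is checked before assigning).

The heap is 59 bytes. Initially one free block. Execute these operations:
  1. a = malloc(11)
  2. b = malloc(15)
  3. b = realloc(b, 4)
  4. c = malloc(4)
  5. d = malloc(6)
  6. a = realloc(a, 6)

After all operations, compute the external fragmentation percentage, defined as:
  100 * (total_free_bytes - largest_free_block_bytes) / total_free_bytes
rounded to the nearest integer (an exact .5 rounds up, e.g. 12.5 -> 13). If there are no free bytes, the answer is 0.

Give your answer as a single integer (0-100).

Op 1: a = malloc(11) -> a = 0; heap: [0-10 ALLOC][11-58 FREE]
Op 2: b = malloc(15) -> b = 11; heap: [0-10 ALLOC][11-25 ALLOC][26-58 FREE]
Op 3: b = realloc(b, 4) -> b = 11; heap: [0-10 ALLOC][11-14 ALLOC][15-58 FREE]
Op 4: c = malloc(4) -> c = 15; heap: [0-10 ALLOC][11-14 ALLOC][15-18 ALLOC][19-58 FREE]
Op 5: d = malloc(6) -> d = 19; heap: [0-10 ALLOC][11-14 ALLOC][15-18 ALLOC][19-24 ALLOC][25-58 FREE]
Op 6: a = realloc(a, 6) -> a = 0; heap: [0-5 ALLOC][6-10 FREE][11-14 ALLOC][15-18 ALLOC][19-24 ALLOC][25-58 FREE]
Free blocks: [5 34] total_free=39 largest=34 -> 100*(39-34)/39 = 500/39 ≈ 12.821 -> rounds to 13

Answer: 13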